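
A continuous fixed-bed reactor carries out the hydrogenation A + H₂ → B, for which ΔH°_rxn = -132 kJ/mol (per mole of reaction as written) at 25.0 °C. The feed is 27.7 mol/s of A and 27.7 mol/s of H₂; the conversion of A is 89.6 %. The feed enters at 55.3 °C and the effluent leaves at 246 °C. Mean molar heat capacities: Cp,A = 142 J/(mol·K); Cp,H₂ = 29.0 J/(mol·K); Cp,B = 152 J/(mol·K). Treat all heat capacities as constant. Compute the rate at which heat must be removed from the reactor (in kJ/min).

Q_out = 149000 kJ/min

Extent of reaction ξ = 0.896 × 27.7 = 24.819 mol/s
Reaction term: ξ·ΔH°_rxn = 24.819 × -132 = -3276.1 kJ/s
Sensible, feed 55.3→25 °C: -143.52 kJ/s
Outlet flows (mol/s): A 2.8808, H₂ 2.8808, B 24.819
Sensible, products 25→246 °C: 942.59 kJ/s
Q = ΔH = -2477.1 kJ/s = -2477.1 kW
Heat removed = 148620 kJ/min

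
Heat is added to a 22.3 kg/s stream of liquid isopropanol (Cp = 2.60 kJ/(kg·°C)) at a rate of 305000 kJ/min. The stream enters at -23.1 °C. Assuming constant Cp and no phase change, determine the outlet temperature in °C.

T_out = 64.6 °C

Q = 305000 kJ/min = 5083.3 kJ/s
ΔT = Q/(ṁ·Cp) = 5083.3/(22.3×2.60) = 87.674 K
T_out = -23.1 + 87.674 = 64.574 °C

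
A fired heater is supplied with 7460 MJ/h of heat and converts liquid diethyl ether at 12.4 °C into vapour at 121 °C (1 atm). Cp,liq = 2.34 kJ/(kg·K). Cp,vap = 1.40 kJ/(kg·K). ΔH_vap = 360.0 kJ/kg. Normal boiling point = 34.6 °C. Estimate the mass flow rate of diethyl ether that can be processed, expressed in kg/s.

Δh = 2.34×(34.6−12.4) + 360.0 + 1.40×(121−34.6) = 532.91 kJ/kg
Q = 7460 MJ/h = 2072.2 kJ/s = 2072.2 kJ/s
ṁ = Q/Δh = 2072.2 / 532.91 = 3.8885 kg/s

ṁ = 3.89 kg/s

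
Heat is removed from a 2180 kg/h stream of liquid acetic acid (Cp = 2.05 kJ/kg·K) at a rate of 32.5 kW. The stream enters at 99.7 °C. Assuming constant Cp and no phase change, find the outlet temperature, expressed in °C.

T_out = 73.5 °C

Q = 32.5 kW = 117000 kJ/h
ΔT = Q/(ṁ·Cp) = 117000/(2180×2.05) = 26.18 K
T_out = 99.7 − 26.18 = 73.52 °C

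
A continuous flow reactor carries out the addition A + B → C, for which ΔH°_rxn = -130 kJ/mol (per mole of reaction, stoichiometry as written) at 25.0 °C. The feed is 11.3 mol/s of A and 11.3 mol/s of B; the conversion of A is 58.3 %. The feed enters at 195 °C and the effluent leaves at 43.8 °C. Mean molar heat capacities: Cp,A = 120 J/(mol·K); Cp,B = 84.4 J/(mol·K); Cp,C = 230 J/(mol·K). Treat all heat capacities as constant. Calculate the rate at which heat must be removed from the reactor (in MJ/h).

Extent of reaction ξ = 0.583 × 11.3 = 6.5879 mol/s
Reaction term: ξ·ΔH°_rxn = 6.5879 × -130 = -856.43 kJ/s
Sensible, feed 195→25 °C: -392.65 kJ/s
Outlet flows (mol/s): A 4.7121, B 4.7121, C 6.5879
Sensible, products 25→43.8 °C: 46.593 kJ/s
Q = ΔH = -1202.5 kJ/s = -1202.5 kW
Heat removed = 4328.9 MJ/h

Q_out = 4330 MJ/h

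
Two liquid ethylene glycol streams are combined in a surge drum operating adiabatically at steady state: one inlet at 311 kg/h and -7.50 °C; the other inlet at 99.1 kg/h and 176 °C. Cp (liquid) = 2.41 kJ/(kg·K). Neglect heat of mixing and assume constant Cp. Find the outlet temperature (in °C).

No heat crosses the boundary, so H_out = H_in.
T_out = Σ ṁᵢCp,ᵢTᵢ / Σ ṁᵢCp,ᵢ
      = 36413 / 988.34 = 36.842 °C

T_out = 36.8 °C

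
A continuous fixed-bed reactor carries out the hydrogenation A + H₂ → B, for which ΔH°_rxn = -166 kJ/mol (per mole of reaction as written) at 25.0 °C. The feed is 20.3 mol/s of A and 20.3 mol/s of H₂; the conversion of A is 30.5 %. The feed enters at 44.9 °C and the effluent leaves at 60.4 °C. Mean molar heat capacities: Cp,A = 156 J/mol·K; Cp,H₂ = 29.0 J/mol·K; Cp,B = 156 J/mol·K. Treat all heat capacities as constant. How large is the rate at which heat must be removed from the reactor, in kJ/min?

Q_out = 58600 kJ/min

Extent of reaction ξ = 0.305 × 20.3 = 6.1915 mol/s
Reaction term: ξ·ΔH°_rxn = 6.1915 × -166 = -1027.8 kJ/s
Sensible, feed 44.9→25 °C: -74.734 kJ/s
Outlet flows (mol/s): A 14.108, H₂ 14.108, B 6.1915
Sensible, products 25→60.4 °C: 126.59 kJ/s
Q = ΔH = -975.93 kJ/s = -975.93 kW
Heat removed = 58556 kJ/min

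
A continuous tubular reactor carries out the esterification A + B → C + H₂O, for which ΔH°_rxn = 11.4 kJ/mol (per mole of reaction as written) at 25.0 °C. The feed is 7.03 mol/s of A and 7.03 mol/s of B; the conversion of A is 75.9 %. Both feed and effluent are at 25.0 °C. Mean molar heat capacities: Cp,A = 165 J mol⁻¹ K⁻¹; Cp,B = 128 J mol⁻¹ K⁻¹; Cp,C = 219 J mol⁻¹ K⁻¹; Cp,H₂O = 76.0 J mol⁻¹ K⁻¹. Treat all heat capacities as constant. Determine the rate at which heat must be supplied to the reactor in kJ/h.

Q_in = 219000 kJ/h

Extent of reaction ξ = 0.759 × 7.03 = 5.3358 mol/s
Reaction term: ξ·ΔH°_rxn = 5.3358 × 11.4 = 60.828 kJ/s
Q = ΔH = 60.828 kJ/s = 60.828 kW
Heat supplied = 218980 kJ/h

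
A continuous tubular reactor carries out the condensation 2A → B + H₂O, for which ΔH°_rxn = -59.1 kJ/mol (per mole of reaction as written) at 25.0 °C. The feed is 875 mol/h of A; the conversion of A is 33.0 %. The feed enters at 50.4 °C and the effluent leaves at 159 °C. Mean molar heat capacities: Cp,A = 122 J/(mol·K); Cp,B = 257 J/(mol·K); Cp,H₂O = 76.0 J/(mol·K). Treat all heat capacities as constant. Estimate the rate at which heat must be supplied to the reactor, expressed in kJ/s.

Extent of reaction ξ = 0.330 × 875 / 2 = 144.38 mol/h
Reaction term: ξ·ΔH°_rxn = 144.38 × -59.1 = -8532.6 kJ/h
Sensible, feed 50.4→25 °C: -2711.4 kJ/h
Outlet flows (mol/h): A 586.25, B 144.38, H₂O 144.38
Sensible, products 25→159 °C: 16026 kJ/h
Q = ΔH = 4782.3 kJ/h = 1.3284 kW
Heat supplied = 1.3284 kJ/s

Q_in = 1.33 kJ/s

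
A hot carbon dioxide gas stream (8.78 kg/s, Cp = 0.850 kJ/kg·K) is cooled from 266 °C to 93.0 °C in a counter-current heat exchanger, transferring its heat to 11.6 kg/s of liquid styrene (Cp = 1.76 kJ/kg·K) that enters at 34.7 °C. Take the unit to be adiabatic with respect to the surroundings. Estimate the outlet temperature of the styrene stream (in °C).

T_c,out = 97.9 °C

Heat released by hot stream: Q = 8.78 × 0.850 × (266 − 93.0) = 1291.1 kJ/s
Energy balance on cold side (adiabatic exchanger): Q = ṁ_c·Cp_c·(T_c,out − T_c,in)
T_c,out = 34.7 + 1291.1/(11.6 × 1.76) = 97.94 °C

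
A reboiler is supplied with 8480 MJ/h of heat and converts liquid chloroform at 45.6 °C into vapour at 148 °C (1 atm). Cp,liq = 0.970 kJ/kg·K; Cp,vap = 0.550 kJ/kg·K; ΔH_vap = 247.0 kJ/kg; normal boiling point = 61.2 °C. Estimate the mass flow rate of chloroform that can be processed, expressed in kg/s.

Δh = 0.970×(61.2−45.6) + 247.0 + 0.550×(148−61.2) = 309.87 kJ/kg
Q = 8480 MJ/h = 2355.6 kJ/s = 2355.6 kJ/s
ṁ = Q/Δh = 2355.6 / 309.87 = 7.6017 kg/s

ṁ = 7.60 kg/s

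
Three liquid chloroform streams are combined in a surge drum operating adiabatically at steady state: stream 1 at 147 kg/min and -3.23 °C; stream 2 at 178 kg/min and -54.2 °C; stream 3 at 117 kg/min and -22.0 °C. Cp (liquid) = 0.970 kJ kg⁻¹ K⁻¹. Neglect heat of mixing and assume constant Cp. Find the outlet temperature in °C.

T_out = -28.7 °C

Energy balance with Q = 0: Σ ṁᵢCp,ᵢ(T_out − Tᵢ) = 0
Σ ṁᵢCp,ᵢTᵢ = 147×0.970×-3.23 + 178×0.970×-54.2 + 117×0.970×-22.0 = -12316
Σ ṁᵢCp,ᵢ = 147×0.970 + 178×0.970 + 117×0.970 = 428.74
T_out = -12316 / 428.74 = -28.725 °C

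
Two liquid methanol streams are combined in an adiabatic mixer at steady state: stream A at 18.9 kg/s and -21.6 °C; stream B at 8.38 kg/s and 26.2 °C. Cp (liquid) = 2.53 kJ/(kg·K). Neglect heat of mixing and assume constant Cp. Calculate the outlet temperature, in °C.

No heat crosses the boundary, so H_out = H_in.
T_out = Σ ṁᵢCp,ᵢTᵢ / Σ ṁᵢCp,ᵢ
      = -477.37 / 69.018 = -6.9166 °C

T_out = -6.92 °C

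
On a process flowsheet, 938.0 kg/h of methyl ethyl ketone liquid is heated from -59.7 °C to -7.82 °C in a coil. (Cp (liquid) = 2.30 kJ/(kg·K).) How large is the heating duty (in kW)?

Q = 31.1 kW

Q = ṁ·Cp·ΔT = 938.0 × 2.30 × (-7.82 − -59.7) = 111930 kJ/h
Converting: 111930 / 3600 s = 31.091 kW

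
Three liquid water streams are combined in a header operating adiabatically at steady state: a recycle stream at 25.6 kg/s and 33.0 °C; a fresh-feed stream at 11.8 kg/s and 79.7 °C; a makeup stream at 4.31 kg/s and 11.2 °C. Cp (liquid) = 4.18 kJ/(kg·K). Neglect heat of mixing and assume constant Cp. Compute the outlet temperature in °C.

Adiabatic, steady state ⇒ Σ ṁᵢCp,ᵢ(T_out − Tᵢ) = 0
Σ ṁᵢCp,ᵢTᵢ = 25.6×4.18×33.0 + 11.8×4.18×79.7 + 4.31×4.18×11.2 = 7664.2
Σ ṁᵢCp,ᵢ = 25.6×4.18 + 11.8×4.18 + 4.31×4.18 = 174.35
T_out = 7664.2 / 174.35 = 43.959 °C

T_out = 44.0 °C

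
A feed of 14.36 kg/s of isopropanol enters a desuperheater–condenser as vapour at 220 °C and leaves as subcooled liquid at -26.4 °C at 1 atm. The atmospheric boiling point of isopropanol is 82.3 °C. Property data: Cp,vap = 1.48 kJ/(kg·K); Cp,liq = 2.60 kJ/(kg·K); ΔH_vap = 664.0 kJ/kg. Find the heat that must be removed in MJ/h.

Q_c = 59500 MJ/h

vapour 220→82.3 °C: -203.8 kJ/kg
condensation at 82.3 °C: -664 kJ/kg
liquid 82.3→-26.4 °C: -282.62 kJ/kg
Δh = -203.8 + -664 + -282.62 = -1150.4 kJ/kg
Q = ṁ·Δh = 14.36 kg/s × -1150.4 kJ/kg = -16520 kJ/s
|Q| = 16520 kW = 59472 MJ/h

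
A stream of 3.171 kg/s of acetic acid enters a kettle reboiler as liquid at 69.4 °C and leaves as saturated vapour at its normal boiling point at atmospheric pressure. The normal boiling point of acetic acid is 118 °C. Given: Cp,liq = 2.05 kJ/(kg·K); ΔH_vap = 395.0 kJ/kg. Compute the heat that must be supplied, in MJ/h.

liquid 69.4→118 °C: 99.63 kJ/kg
vaporisation at 118 °C: 395 kJ/kg
Δh = 99.63 + 395 = 494.63 kJ/kg
Q = ṁ·Δh = 3.171 kg/s × 494.63 kJ/kg = 1568.5 kJ/s
|Q| = 1568.5 kW = 5646.5 MJ/h

Q = 5650 MJ/h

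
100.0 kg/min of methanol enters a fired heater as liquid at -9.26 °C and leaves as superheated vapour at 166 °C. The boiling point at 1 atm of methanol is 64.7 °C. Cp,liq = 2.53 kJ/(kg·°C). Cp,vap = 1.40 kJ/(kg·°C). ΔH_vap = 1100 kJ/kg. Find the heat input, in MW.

liquid -9.26→64.7 °C: 187.12 kJ/kg
vaporisation at 64.7 °C: 1100 kJ/kg
vapour 64.7→166 °C: 141.82 kJ/kg
Δh = 187.12 + 1100 + 141.82 = 1428.9 kJ/kg
Q = ṁ·Δh = 100.0 kg/min × 1428.9 kJ/kg = 142890 kJ/min
|Q| = 2381.6 kW = 2.3816 MW

Q = 2.38 MW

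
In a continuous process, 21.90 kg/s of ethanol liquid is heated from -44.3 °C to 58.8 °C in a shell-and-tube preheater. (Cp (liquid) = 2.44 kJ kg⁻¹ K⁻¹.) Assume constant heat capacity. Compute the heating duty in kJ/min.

Q = ṁ·Cp·ΔT = 21.90 × 2.44 × (58.8 − -44.3) = 5509.3 kJ/s
Heating duty = 330560 kJ/min

Q = 331000 kJ/min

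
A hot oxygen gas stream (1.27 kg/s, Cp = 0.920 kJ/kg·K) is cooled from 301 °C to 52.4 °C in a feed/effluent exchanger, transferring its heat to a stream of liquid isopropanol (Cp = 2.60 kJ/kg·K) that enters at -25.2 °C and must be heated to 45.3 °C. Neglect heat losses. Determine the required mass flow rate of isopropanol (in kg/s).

Heat released by hot stream: Q = 1.27 × 0.920 × (301 − 52.4) = 290.46 kJ/s
Energy balance on cold side (adiabatic exchanger): Q = ṁ_c·Cp_c·(T_c,out − T_c,in)
ṁ_c = 290.46 / [2.60 × (45.3 − -25.2)] = 1.5846 kg/s

ṁ_c = 1.58 kg/s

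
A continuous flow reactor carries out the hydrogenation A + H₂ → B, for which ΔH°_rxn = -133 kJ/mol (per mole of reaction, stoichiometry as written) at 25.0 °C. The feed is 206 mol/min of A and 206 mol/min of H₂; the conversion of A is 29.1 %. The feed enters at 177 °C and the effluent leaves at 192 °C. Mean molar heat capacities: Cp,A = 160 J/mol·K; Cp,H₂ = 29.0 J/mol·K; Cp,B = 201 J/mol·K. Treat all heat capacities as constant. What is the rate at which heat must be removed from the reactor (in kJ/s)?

Extent of reaction ξ = 0.291 × 206 = 59.946 mol/min
Reaction term: ξ·ΔH°_rxn = 59.946 × -133 = -7972.8 kJ/min
Sensible, feed 177→25 °C: -5918 kJ/min
Outlet flows (mol/min): A 146.05, H₂ 146.05, B 59.946
Sensible, products 25→192 °C: 6622.1 kJ/min
Q = ΔH = -7268.7 kJ/min = -121.14 kW
Heat removed = 121.14 kJ/s

Q_out = 121 kJ/s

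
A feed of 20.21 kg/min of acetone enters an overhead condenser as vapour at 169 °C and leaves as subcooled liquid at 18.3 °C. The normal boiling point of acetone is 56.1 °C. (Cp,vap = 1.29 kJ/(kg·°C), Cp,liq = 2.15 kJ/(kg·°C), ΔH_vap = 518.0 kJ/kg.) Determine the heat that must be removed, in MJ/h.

vapour 169→56.1 °C: -145.64 kJ/kg
condensation at 56.1 °C: -518 kJ/kg
liquid 56.1→18.3 °C: -81.27 kJ/kg
Δh = -145.64 + -518 + -81.27 = -744.91 kJ/kg
Q = ṁ·Δh = 20.21 kg/min × -744.91 kJ/kg = -15055 kJ/min
|Q| = 250.91 kW = 903.28 MJ/h

Q_c = 903 MJ/h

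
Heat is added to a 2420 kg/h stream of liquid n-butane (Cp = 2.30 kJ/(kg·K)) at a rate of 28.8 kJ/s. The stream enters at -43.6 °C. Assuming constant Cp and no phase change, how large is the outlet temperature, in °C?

Q = 28.8 kJ/s = 103680 kJ/h
ΔT = Q/(ṁ·Cp) = 103680/(2420×2.30) = 18.627 K
T_out = -43.6 + 18.627 = -24.973 °C

T_out = -25.0 °C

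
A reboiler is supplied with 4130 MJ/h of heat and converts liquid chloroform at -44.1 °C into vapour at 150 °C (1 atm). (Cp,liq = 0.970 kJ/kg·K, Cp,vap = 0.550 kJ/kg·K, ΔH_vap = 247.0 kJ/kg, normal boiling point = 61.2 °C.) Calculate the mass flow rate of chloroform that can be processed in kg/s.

ṁ = 2.88 kg/s

Δh = 0.970×(61.2−-44.1) + 247.0 + 0.550×(150−61.2) = 397.98 kJ/kg
Q = 4130 MJ/h = 1147.2 kJ/s = 1147.2 kJ/s
ṁ = Q/Δh = 1147.2 / 397.98 = 2.8826 kg/s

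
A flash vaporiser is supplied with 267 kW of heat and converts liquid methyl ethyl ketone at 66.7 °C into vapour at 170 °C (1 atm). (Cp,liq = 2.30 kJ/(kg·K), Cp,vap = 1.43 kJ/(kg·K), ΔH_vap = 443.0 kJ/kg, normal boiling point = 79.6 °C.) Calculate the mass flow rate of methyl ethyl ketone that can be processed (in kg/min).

Δh = 2.30×(79.6−66.7) + 443.0 + 1.43×(170−79.6) = 601.94 kJ/kg
Q = 267 kW = 267 kJ/s = 16020 kJ/min
ṁ = Q/Δh = 16020 / 601.94 = 26.614 kg/min

ṁ = 26.6 kg/min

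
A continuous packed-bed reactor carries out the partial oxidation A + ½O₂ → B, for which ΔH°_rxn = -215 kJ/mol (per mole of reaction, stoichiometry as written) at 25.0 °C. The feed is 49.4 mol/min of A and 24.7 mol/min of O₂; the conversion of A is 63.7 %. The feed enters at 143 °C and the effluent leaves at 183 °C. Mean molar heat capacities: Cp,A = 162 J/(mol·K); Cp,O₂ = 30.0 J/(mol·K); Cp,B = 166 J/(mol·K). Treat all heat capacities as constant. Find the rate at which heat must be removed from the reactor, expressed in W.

Q_out = 108000 W

Extent of reaction ξ = 0.637 × 49.4 = 31.468 mol/min
Reaction term: ξ·ΔH°_rxn = 31.468 × -215 = -6765.6 kJ/min
Sensible, feed 143→25 °C: -1031.8 kJ/min
Outlet flows (mol/min): A 17.932, O₂ 8.9661, B 31.468
Sensible, products 25→183 °C: 1326.8 kJ/min
Q = ΔH = -6470.5 kJ/min = -107.84 kW
Heat removed = 107840 W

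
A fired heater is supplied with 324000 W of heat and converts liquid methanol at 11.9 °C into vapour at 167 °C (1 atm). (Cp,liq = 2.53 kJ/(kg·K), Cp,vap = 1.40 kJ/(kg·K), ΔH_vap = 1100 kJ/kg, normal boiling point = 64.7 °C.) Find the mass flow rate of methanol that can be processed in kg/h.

Δh = 2.53×(64.7−11.9) + 1100 + 1.40×(167−64.7) = 1376.8 kJ/kg
Q = 324000 W = 324 kJ/s = 1.1664e+06 kJ/h
ṁ = Q/Δh = 1.1664e+06 / 1376.8 = 847.18 kg/h

ṁ = 847 kg/h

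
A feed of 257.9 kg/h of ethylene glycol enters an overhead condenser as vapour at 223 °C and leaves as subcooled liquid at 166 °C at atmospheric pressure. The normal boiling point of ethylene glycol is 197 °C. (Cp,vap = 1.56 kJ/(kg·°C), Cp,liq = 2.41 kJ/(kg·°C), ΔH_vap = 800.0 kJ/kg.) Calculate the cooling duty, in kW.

vapour 223→197 °C: -40.56 kJ/kg
condensation at 197 °C: -800 kJ/kg
liquid 197→166 °C: -74.71 kJ/kg
Δh = -40.56 + -800 + -74.71 = -915.27 kJ/kg
Q = ṁ·Δh = 257.9 kg/h × -915.27 kJ/kg = -236050 kJ/h
|Q| = 65.569 kW

Q_c = 65.6 kW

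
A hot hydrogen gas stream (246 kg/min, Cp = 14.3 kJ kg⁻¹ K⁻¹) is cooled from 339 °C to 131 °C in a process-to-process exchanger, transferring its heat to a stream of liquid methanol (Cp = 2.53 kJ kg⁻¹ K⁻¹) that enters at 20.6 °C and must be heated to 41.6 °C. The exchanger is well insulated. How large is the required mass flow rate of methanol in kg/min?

Heat released by hot stream: Q = 246 × 14.3 × (339 − 131) = 731700 kJ/min
Energy balance on cold side (adiabatic exchanger): Q = ṁ_c·Cp_c·(T_c,out − T_c,in)
ṁ_c = 731700 / [2.53 × (41.6 − 20.6)] = 13772 kg/min

ṁ_c = 13800 kg/min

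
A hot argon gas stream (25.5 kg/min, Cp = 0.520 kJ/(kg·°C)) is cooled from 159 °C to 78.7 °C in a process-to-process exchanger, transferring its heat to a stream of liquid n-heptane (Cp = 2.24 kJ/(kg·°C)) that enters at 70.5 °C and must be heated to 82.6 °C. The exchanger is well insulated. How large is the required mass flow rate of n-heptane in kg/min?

ṁ_c = 39.3 kg/min

Heat released by hot stream: Q = 25.5 × 0.520 × (159 − 78.7) = 1064.8 kJ/min
Energy balance on cold side (adiabatic exchanger): Q = ṁ_c·Cp_c·(T_c,out − T_c,in)
ṁ_c = 1064.8 / [2.24 × (82.6 − 70.5)] = 39.285 kg/min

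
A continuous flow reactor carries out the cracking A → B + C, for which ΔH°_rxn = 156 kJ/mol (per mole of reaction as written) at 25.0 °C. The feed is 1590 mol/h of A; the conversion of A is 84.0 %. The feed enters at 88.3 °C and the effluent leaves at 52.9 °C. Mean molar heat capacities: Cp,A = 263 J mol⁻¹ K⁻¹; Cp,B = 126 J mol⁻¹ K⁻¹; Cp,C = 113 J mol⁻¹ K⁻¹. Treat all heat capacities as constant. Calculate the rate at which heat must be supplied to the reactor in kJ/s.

Q_in = 53.5 kJ/s

Extent of reaction ξ = 0.840 × 1590 = 1335.6 mol/h
Reaction term: ξ·ΔH°_rxn = 1335.6 × 156 = 208350 kJ/h
Sensible, feed 88.3→25 °C: -26470 kJ/h
Outlet flows (mol/h): A 254.4, B 1335.6, C 1335.6
Sensible, products 25→52.9 °C: 10773 kJ/h
Q = ΔH = 192660 kJ/h = 53.516 kW
Heat supplied = 53.516 kJ/s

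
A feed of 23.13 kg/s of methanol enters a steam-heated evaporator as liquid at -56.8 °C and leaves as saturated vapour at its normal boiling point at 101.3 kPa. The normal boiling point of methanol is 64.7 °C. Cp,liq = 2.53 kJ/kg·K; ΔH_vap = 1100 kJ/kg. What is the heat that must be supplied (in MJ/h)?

liquid -56.8→64.7 °C: 307.39 kJ/kg
vaporisation at 64.7 °C: 1100 kJ/kg
Δh = 307.39 + 1100 = 1407.4 kJ/kg
Q = ṁ·Δh = 23.13 kg/s × 1407.4 kJ/kg = 32553 kJ/s
|Q| = 32553 kW = 117190 MJ/h

Q = 117000 MJ/h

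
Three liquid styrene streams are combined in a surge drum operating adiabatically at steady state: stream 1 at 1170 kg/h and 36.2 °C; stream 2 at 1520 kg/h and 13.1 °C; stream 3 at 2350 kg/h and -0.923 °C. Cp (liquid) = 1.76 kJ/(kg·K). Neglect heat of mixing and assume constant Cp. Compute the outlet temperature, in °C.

T_out = 11.9 °C

No heat crosses the boundary, so H_out = H_in.
T_out = Σ ṁᵢCp,ᵢTᵢ / Σ ṁᵢCp,ᵢ
      = 105770 / 8870.4 = 11.924 °C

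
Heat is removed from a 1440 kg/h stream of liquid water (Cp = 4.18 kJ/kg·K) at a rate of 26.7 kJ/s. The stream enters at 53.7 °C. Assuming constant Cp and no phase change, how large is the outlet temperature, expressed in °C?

Q = 26.7 kJ/s = 96120 kJ/h
ΔT = Q/(ṁ·Cp) = 96120/(1440×4.18) = 15.969 K
T_out = 53.7 − 15.969 = 37.731 °C

T_out = 37.7 °C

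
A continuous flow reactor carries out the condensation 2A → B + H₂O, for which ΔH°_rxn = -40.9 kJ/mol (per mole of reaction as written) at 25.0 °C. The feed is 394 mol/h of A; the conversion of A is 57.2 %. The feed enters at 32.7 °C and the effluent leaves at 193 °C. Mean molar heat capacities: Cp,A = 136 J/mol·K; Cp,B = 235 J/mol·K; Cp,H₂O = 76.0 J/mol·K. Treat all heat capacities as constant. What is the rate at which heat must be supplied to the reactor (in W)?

Q_in = 1310 W

Extent of reaction ξ = 0.572 × 394 / 2 = 112.68 mol/h
Reaction term: ξ·ΔH°_rxn = 112.68 × -40.9 = -4608.8 kJ/h
Sensible, feed 32.7→25 °C: -412.6 kJ/h
Outlet flows (mol/h): A 168.63, B 112.68, H₂O 112.68
Sensible, products 25→193 °C: 9740.4 kJ/h
Q = ΔH = 4719 kJ/h = 1.3108 kW
Heat supplied = 1310.8 W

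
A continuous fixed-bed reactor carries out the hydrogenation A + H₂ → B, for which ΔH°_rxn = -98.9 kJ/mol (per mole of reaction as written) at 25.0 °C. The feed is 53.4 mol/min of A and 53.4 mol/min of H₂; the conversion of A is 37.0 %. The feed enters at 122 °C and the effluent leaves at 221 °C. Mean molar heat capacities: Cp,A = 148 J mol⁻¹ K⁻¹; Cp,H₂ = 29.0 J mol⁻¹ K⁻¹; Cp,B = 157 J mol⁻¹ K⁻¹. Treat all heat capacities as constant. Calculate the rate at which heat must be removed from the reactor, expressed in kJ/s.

Q_out = 18.3 kJ/s

Extent of reaction ξ = 0.370 × 53.4 = 19.758 mol/min
Reaction term: ξ·ΔH°_rxn = 19.758 × -98.9 = -1954.1 kJ/min
Sensible, feed 122→25 °C: -916.82 kJ/min
Outlet flows (mol/min): A 33.642, H₂ 33.642, B 19.758
Sensible, products 25→221 °C: 1775.1 kJ/min
Q = ΔH = -1095.8 kJ/min = -18.263 kW
Heat removed = 18.263 kJ/s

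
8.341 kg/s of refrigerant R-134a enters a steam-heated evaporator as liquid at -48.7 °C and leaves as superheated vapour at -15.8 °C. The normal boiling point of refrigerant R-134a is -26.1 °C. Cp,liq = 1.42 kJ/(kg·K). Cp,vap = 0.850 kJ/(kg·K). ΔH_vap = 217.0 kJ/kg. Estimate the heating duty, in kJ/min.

liquid -48.7→-26.1 °C: 32.092 kJ/kg
vaporisation at -26.1 °C: 217 kJ/kg
vapour -26.1→-15.8 °C: 8.755 kJ/kg
Δh = 32.092 + 217 + 8.755 = 257.85 kJ/kg
Q = ṁ·Δh = 8.341 kg/s × 257.85 kJ/kg = 2150.7 kJ/s
|Q| = 2150.7 kW = 129040 kJ/min

Q = 129000 kJ/min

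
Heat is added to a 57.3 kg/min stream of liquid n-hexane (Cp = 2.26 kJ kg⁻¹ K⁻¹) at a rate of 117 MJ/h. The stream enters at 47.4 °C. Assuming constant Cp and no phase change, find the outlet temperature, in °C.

T_out = 62.5 °C

Q = 117 MJ/h = 1950 kJ/min
ΔT = Q/(ṁ·Cp) = 1950/(57.3×2.26) = 15.058 K
T_out = 47.4 + 15.058 = 62.458 °C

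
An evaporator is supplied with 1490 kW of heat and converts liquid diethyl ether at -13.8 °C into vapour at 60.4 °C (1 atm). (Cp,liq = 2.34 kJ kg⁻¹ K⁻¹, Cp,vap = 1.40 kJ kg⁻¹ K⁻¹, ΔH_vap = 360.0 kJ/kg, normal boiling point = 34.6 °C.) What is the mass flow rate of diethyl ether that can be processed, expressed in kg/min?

ṁ = 176 kg/min

Δh = 2.34×(34.6−-13.8) + 360.0 + 1.40×(60.4−34.6) = 509.38 kJ/kg
Q = 1490 kW = 1490 kJ/s = 89400 kJ/min
ṁ = Q/Δh = 89400 / 509.38 = 175.51 kg/min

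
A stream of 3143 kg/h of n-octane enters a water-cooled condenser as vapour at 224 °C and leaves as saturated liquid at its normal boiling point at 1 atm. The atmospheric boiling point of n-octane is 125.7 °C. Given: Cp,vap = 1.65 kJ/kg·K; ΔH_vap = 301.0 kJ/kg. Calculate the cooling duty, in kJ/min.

vapour 224→125.7 °C: -162.19 kJ/kg
condensation at 125.7 °C: -301 kJ/kg
Δh = -162.19 + -301 = -463.19 kJ/kg
Q = ṁ·Δh = 3143 kg/h × -463.19 kJ/kg = -1.4558e+06 kJ/h
|Q| = 404.39 kW = 24264 kJ/min

Q_c = 24300 kJ/min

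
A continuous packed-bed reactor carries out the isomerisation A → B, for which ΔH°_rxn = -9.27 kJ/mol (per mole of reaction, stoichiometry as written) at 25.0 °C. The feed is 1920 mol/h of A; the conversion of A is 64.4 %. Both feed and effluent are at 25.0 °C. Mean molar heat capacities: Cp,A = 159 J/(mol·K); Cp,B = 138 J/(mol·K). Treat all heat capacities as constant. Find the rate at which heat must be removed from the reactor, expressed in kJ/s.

Q_out = 3.18 kJ/s

Extent of reaction ξ = 0.644 × 1920 = 1236.5 mol/h
Reaction term: ξ·ΔH°_rxn = 1236.5 × -9.27 = -11462 kJ/h
Q = ΔH = -11462 kJ/h = -3.1839 kW
Heat removed = 3.1839 kJ/s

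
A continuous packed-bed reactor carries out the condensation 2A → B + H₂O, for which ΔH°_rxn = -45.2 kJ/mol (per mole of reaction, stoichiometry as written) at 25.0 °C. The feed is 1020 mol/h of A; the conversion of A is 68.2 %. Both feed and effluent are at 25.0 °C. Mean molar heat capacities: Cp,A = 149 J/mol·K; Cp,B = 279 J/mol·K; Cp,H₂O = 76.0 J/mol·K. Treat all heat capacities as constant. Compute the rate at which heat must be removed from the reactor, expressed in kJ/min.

Q_out = 262 kJ/min

Extent of reaction ξ = 0.682 × 1020 / 2 = 347.82 mol/h
Reaction term: ξ·ΔH°_rxn = 347.82 × -45.2 = -15721 kJ/h
Q = ΔH = -15721 kJ/h = -4.3671 kW
Heat removed = 262.02 kJ/min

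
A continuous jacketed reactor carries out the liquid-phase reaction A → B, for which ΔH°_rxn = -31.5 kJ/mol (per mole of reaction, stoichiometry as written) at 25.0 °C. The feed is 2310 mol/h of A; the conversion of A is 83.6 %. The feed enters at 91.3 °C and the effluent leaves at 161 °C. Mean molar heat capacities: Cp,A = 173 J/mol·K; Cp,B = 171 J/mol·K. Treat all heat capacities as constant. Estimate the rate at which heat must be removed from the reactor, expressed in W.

Q_out = 9310 W

Extent of reaction ξ = 0.836 × 2310 = 1931.2 mol/h
Reaction term: ξ·ΔH°_rxn = 1931.2 × -31.5 = -60832 kJ/h
Sensible, feed 91.3→25 °C: -26495 kJ/h
Outlet flows (mol/h): A 378.84, B 1931.2
Sensible, products 25→161 °C: 53824 kJ/h
Q = ΔH = -33503 kJ/h = -9.3063 kW
Heat removed = 9306.3 W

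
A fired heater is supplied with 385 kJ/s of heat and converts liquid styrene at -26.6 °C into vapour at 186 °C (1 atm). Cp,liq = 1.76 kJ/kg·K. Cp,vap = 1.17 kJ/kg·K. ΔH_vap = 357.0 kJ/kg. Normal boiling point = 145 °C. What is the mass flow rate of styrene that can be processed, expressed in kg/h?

Δh = 1.76×(145−-26.6) + 357.0 + 1.17×(186−145) = 706.99 kJ/kg
Q = 385 kJ/s = 385 kJ/s = 1.386e+06 kJ/h
ṁ = Q/Δh = 1.386e+06 / 706.99 = 1960.4 kg/h

ṁ = 1960 kg/h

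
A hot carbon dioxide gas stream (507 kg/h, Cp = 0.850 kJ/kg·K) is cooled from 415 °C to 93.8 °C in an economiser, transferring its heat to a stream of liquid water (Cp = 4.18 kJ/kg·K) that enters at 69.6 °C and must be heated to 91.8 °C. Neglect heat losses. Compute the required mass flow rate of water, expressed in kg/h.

Heat released by hot stream: Q = 507 × 0.850 × (415 − 93.8) = 138420 kJ/h
Energy balance on cold side (adiabatic exchanger): Q = ṁ_c·Cp_c·(T_c,out − T_c,in)
ṁ_c = 138420 / [4.18 × (91.8 − 69.6)] = 1491.7 kg/h

ṁ_c = 1490 kg/h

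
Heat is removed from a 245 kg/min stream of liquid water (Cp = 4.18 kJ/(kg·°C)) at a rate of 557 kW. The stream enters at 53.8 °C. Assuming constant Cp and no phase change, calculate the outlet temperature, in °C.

T_out = 21.2 °C

Q = 557 kW = 33420 kJ/min
ΔT = Q/(ṁ·Cp) = 33420/(245×4.18) = 32.634 K
T_out = 53.8 − 32.634 = 21.166 °C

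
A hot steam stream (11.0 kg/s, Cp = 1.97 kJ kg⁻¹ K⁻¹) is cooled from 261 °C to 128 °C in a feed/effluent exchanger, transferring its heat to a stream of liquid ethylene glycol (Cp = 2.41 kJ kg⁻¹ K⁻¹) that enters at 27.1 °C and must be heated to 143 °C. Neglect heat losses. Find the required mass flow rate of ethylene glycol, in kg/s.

Heat released by hot stream: Q = 11.0 × 1.97 × (261 − 128) = 2882.1 kJ/s
Energy balance on cold side (adiabatic exchanger): Q = ṁ_c·Cp_c·(T_c,out − T_c,in)
ṁ_c = 2882.1 / [2.41 × (143 − 27.1)] = 10.318 kg/s

ṁ_c = 10.3 kg/s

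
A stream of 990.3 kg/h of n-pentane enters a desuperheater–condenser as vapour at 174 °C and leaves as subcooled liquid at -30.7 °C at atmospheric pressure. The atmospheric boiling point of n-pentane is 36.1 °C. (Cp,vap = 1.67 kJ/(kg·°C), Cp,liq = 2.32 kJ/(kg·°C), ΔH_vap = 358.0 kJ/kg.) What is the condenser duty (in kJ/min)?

Q_c = 12300 kJ/min

vapour 174→36.1 °C: -230.29 kJ/kg
condensation at 36.1 °C: -358 kJ/kg
liquid 36.1→-30.7 °C: -154.98 kJ/kg
Δh = -230.29 + -358 + -154.98 = -743.27 kJ/kg
Q = ṁ·Δh = 990.3 kg/h × -743.27 kJ/kg = -736060 kJ/h
|Q| = 204.46 kW = 12268 kJ/min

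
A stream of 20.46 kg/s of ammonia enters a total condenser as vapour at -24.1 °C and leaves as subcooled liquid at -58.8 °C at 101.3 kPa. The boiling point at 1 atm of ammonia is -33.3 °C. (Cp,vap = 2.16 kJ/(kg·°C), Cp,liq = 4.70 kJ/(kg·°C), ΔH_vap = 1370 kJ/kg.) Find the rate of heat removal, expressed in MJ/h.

vapour -24.1→-33.3 °C: -19.872 kJ/kg
condensation at -33.3 °C: -1370 kJ/kg
liquid -33.3→-58.8 °C: -119.85 kJ/kg
Δh = -19.872 + -1370 + -119.85 = -1509.7 kJ/kg
Q = ṁ·Δh = 20.46 kg/s × -1509.7 kJ/kg = -30889 kJ/s
|Q| = 30889 kW = 111200 MJ/h

Q_c = 111000 MJ/h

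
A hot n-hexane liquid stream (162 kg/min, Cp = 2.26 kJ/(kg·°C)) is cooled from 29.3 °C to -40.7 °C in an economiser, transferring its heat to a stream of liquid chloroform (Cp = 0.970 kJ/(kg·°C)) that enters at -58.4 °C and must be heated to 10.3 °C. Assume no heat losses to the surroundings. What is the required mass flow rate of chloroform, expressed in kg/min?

Heat released by hot stream: Q = 162 × 2.26 × (29.3 − -40.7) = 25628 kJ/min
Energy balance on cold side (adiabatic exchanger): Q = ṁ_c·Cp_c·(T_c,out − T_c,in)
ṁ_c = 25628 / [0.970 × (10.3 − -58.4)] = 384.59 kg/min

ṁ_c = 385 kg/min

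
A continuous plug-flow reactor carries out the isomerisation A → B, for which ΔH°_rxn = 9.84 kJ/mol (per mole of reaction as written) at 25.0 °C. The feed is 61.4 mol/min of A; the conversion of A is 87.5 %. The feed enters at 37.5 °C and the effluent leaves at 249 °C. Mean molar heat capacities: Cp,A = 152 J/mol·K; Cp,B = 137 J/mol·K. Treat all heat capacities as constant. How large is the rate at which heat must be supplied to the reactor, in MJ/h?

Extent of reaction ξ = 0.875 × 61.4 = 53.725 mol/min
Reaction term: ξ·ΔH°_rxn = 53.725 × 9.84 = 528.65 kJ/min
Sensible, feed 37.5→25 °C: -116.66 kJ/min
Outlet flows (mol/min): A 7.675, B 53.725
Sensible, products 25→249 °C: 1910 kJ/min
Q = ΔH = 2322 kJ/min = 38.7 kW
Heat supplied = 139.32 MJ/h

Q_in = 139 MJ/h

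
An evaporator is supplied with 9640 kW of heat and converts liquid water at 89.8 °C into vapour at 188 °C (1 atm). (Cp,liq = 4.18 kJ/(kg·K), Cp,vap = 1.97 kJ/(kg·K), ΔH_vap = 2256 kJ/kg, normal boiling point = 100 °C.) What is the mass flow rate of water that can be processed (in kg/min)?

ṁ = 234 kg/min

Δh = 4.18×(100−89.8) + 2256 + 1.97×(188−100) = 2472 kJ/kg
Q = 9640 kW = 9640 kJ/s = 578400 kJ/min
ṁ = Q/Δh = 578400 / 2472 = 233.98 kg/min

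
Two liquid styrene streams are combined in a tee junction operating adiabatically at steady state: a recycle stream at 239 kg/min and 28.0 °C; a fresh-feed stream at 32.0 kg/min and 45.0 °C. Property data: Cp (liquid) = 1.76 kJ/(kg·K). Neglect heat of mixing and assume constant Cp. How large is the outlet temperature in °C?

Energy balance with Q = 0: Σ ṁᵢCp,ᵢ(T_out − Tᵢ) = 0
Σ ṁᵢCp,ᵢTᵢ = 239×1.76×28.0 + 32.0×1.76×45.0 = 14312
Σ ṁᵢCp,ᵢ = 239×1.76 + 32.0×1.76 = 476.96
T_out = 14312 / 476.96 = 30.007 °C

T_out = 30.0 °C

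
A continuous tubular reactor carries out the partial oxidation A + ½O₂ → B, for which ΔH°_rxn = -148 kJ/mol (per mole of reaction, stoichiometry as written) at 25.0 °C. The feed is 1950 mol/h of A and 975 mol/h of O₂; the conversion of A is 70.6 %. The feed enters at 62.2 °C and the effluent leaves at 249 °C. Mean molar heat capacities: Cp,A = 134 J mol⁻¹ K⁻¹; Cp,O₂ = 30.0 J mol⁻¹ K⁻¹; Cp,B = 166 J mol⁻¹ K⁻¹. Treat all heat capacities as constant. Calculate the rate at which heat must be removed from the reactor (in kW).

Q_out = 40.1 kW

Extent of reaction ξ = 0.706 × 1950 = 1376.7 mol/h
Reaction term: ξ·ΔH°_rxn = 1376.7 × -148 = -203750 kJ/h
Sensible, feed 62.2→25 °C: -10808 kJ/h
Outlet flows (mol/h): A 573.3, O₂ 286.65, B 1376.7
Sensible, products 25→249 °C: 70326 kJ/h
Q = ΔH = -144230 kJ/h = -40.065 kW
Heat removed = 40.065 kW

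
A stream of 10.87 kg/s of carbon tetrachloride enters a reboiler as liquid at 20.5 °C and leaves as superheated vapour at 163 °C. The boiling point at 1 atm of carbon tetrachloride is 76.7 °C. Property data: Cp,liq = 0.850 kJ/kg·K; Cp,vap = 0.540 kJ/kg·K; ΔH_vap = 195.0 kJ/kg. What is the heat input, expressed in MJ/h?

liquid 20.5→76.7 °C: 47.77 kJ/kg
vaporisation at 76.7 °C: 195 kJ/kg
vapour 76.7→163 °C: 46.602 kJ/kg
Δh = 47.77 + 195 + 46.602 = 289.37 kJ/kg
Q = ṁ·Δh = 10.87 kg/s × 289.37 kJ/kg = 3145.5 kJ/s
|Q| = 3145.5 kW = 11324 MJ/h

Q = 11300 MJ/h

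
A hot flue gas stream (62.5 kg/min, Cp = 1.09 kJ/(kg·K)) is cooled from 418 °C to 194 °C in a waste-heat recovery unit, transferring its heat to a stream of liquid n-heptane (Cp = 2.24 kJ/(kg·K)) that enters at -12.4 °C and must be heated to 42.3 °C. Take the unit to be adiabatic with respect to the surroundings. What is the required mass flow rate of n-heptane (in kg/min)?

ṁ_c = 125 kg/min

Heat released by hot stream: Q = 62.5 × 1.09 × (418 − 194) = 15260 kJ/min
Energy balance on cold side (adiabatic exchanger): Q = ṁ_c·Cp_c·(T_c,out − T_c,in)
ṁ_c = 15260 / [2.24 × (42.3 − -12.4)] = 124.54 kg/min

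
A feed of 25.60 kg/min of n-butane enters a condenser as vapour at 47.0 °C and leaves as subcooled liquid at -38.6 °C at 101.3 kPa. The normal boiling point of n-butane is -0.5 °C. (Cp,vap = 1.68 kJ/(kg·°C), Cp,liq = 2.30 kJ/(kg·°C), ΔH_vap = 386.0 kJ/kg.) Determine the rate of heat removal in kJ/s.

Q_c = 236 kJ/s

vapour 47.0→-0.5 °C: -79.8 kJ/kg
condensation at -0.5 °C: -386 kJ/kg
liquid -0.5→-38.6 °C: -87.63 kJ/kg
Δh = -79.8 + -386 + -87.63 = -553.43 kJ/kg
Q = ṁ·Δh = 25.60 kg/min × -553.43 kJ/kg = -14168 kJ/min
|Q| = 236.13 kW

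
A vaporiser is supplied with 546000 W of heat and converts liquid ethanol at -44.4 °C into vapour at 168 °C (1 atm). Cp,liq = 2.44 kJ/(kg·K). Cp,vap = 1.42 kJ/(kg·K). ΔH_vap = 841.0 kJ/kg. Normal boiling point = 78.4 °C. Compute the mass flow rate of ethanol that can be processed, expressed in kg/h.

Δh = 2.44×(78.4−-44.4) + 841.0 + 1.42×(168−78.4) = 1267.9 kJ/kg
Q = 546000 W = 546 kJ/s = 1.9656e+06 kJ/h
ṁ = Q/Δh = 1.9656e+06 / 1267.9 = 1550.3 kg/h

ṁ = 1550 kg/h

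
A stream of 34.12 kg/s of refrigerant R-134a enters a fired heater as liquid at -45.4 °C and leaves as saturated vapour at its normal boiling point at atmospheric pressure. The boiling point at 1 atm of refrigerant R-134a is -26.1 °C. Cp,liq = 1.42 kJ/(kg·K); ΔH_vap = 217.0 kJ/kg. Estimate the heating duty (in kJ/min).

Q = 500000 kJ/min

liquid -45.4→-26.1 °C: 27.406 kJ/kg
vaporisation at -26.1 °C: 217 kJ/kg
Δh = 27.406 + 217 = 244.41 kJ/kg
Q = ṁ·Δh = 34.12 kg/s × 244.41 kJ/kg = 8339.1 kJ/s
|Q| = 8339.1 kW = 500350 kJ/min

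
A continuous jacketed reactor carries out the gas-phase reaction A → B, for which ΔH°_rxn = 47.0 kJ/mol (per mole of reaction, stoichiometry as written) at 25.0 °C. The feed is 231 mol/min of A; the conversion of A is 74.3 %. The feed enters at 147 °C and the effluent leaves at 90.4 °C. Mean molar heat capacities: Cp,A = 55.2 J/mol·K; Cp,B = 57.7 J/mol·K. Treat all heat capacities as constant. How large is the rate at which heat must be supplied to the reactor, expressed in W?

Extent of reaction ξ = 0.743 × 231 = 171.63 mol/min
Reaction term: ξ·ΔH°_rxn = 171.63 × 47.0 = 8066.8 kJ/min
Sensible, feed 147→25 °C: -1555.6 kJ/min
Outlet flows (mol/min): A 59.367, B 171.63
Sensible, products 25→90.4 °C: 861.99 kJ/min
Q = ΔH = 7373.1 kJ/min = 122.88 kW
Heat supplied = 122880 W

Q_in = 123000 W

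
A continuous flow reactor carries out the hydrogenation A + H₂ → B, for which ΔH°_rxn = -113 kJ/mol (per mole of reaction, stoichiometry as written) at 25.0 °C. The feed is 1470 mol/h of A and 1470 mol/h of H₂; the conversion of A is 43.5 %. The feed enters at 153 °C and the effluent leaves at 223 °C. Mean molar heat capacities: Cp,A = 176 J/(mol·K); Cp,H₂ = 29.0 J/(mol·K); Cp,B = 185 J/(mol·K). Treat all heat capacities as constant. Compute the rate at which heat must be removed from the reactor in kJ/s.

Q_out = 14.9 kJ/s

Extent of reaction ξ = 0.435 × 1470 = 639.45 mol/h
Reaction term: ξ·ΔH°_rxn = 639.45 × -113 = -72258 kJ/h
Sensible, feed 153→25 °C: -38573 kJ/h
Outlet flows (mol/h): A 830.55, H₂ 830.55, B 639.45
Sensible, products 25→223 °C: 57135 kJ/h
Q = ΔH = -53696 kJ/h = -14.915 kW
Heat removed = 14.915 kJ/s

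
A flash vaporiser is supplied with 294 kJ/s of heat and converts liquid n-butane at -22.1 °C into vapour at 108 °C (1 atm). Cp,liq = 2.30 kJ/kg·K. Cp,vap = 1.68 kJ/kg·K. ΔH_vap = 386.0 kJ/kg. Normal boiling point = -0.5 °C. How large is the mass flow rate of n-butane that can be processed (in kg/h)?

Δh = 2.30×(-0.5−-22.1) + 386.0 + 1.68×(108−-0.5) = 617.96 kJ/kg
Q = 294 kJ/s = 294 kJ/s = 1.0584e+06 kJ/h
ṁ = Q/Δh = 1.0584e+06 / 617.96 = 1712.7 kg/h

ṁ = 1710 kg/h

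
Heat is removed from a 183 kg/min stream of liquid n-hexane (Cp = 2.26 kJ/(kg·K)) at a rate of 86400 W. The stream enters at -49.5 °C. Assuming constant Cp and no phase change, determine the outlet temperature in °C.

T_out = -62.0 °C

Q = 86400 W = 5184 kJ/min
ΔT = Q/(ṁ·Cp) = 5184/(183×2.26) = 12.534 K
T_out = -49.5 − 12.534 = -62.034 °C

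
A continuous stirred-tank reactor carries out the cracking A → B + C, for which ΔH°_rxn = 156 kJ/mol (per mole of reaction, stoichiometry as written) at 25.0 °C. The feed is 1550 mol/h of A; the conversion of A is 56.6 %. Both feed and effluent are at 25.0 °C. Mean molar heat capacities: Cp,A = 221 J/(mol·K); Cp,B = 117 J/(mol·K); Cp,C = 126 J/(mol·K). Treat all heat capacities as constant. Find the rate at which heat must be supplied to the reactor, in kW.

Extent of reaction ξ = 0.566 × 1550 = 877.3 mol/h
Reaction term: ξ·ΔH°_rxn = 877.3 × 156 = 136860 kJ/h
Q = ΔH = 136860 kJ/h = 38.016 kW
Heat supplied = 38.016 kW

Q_in = 38.0 kW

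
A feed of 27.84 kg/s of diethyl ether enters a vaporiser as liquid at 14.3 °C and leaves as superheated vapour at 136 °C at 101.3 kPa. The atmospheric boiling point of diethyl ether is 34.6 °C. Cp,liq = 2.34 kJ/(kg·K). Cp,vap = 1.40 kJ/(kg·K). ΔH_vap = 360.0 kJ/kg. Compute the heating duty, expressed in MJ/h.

Q = 55100 MJ/h

liquid 14.3→34.6 °C: 47.502 kJ/kg
vaporisation at 34.6 °C: 360 kJ/kg
vapour 34.6→136 °C: 141.96 kJ/kg
Δh = 47.502 + 360 + 141.96 = 549.46 kJ/kg
Q = ṁ·Δh = 27.84 kg/s × 549.46 kJ/kg = 15297 kJ/s
|Q| = 15297 kW = 55069 MJ/h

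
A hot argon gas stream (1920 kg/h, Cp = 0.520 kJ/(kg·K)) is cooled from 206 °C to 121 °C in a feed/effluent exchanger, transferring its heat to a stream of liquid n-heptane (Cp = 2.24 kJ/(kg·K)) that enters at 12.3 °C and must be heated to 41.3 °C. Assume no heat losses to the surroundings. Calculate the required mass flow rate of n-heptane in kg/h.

Heat released by hot stream: Q = 1920 × 0.520 × (206 − 121) = 84864 kJ/h
Energy balance on cold side (adiabatic exchanger): Q = ṁ_c·Cp_c·(T_c,out − T_c,in)
ṁ_c = 84864 / [2.24 × (41.3 − 12.3)] = 1306.4 kg/h

ṁ_c = 1310 kg/h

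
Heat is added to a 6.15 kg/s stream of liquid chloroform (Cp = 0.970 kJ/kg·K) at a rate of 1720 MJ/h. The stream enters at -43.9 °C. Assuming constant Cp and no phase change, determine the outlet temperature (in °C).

Q = 1720 MJ/h = 477.78 kJ/s
ΔT = Q/(ṁ·Cp) = 477.78/(6.15×0.970) = 80.09 K
T_out = -43.9 + 80.09 = 36.19 °C

T_out = 36.2 °C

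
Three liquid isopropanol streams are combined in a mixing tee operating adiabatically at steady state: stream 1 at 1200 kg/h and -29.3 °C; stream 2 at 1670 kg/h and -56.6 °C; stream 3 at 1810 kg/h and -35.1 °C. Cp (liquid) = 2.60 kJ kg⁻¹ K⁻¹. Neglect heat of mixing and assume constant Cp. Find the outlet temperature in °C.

Adiabatic, steady state ⇒ Σ ṁᵢCp,ᵢ(T_out − Tᵢ) = 0
T_out = Σ ṁᵢCp,ᵢTᵢ / Σ ṁᵢCp,ᵢ
      = -502350 / 12168 = -41.285 °C

T_out = -41.3 °C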